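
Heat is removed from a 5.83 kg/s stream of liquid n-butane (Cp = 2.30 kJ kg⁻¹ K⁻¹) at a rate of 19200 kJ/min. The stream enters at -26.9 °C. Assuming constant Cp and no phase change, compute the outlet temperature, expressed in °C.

Q = 19200 kJ/min = 320 kJ/s
ΔT = Q/(ṁ·Cp) = 320/(5.83×2.30) = 23.865 K
T_out = -26.9 − 23.865 = -50.765 °C

T_out = -50.8 °C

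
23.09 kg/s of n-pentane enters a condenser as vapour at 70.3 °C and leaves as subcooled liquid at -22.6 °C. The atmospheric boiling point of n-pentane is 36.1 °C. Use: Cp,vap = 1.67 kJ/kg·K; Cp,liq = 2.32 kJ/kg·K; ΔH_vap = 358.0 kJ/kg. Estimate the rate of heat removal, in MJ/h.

Q_c = 45800 MJ/h

vapour 70.3→36.1 °C: -57.114 kJ/kg
condensation at 36.1 °C: -358 kJ/kg
liquid 36.1→-22.6 °C: -136.18 kJ/kg
Δh = -57.114 + -358 + -136.18 = -551.3 kJ/kg
Q = ṁ·Δh = 23.09 kg/s × -551.3 kJ/kg = -12729 kJ/s
|Q| = 12729 kW = 45826 MJ/h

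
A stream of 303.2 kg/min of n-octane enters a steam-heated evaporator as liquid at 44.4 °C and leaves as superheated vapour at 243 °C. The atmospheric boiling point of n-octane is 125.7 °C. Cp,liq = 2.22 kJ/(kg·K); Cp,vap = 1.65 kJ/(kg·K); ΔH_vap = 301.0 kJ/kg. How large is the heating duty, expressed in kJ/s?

Q = 3410 kJ/s

liquid 44.4→125.7 °C: 180.49 kJ/kg
vaporisation at 125.7 °C: 301 kJ/kg
vapour 125.7→243 °C: 193.54 kJ/kg
Δh = 180.49 + 301 + 193.54 = 675.03 kJ/kg
Q = ṁ·Δh = 303.2 kg/min × 675.03 kJ/kg = 204670 kJ/min
|Q| = 3411.2 kW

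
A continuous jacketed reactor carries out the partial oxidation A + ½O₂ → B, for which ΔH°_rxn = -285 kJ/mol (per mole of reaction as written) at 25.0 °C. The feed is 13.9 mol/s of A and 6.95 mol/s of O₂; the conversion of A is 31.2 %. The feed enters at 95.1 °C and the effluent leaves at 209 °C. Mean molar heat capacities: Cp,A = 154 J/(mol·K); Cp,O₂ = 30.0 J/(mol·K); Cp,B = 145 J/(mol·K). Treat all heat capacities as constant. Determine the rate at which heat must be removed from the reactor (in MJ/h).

Extent of reaction ξ = 0.312 × 13.9 = 4.3368 mol/s
Reaction term: ξ·ΔH°_rxn = 4.3368 × -285 = -1236 kJ/s
Sensible, feed 95.1→25 °C: -164.67 kJ/s
Outlet flows (mol/s): A 9.5632, O₂ 4.7816, B 4.3368
Sensible, products 25→209 °C: 413.08 kJ/s
Q = ΔH = -987.58 kJ/s = -987.58 kW
Heat removed = 3555.3 MJ/h

Q_out = 3560 MJ/h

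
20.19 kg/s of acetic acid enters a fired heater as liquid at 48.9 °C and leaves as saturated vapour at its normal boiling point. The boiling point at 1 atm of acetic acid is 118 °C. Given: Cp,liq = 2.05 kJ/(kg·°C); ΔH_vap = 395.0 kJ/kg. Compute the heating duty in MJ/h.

liquid 48.9→118 °C: 141.65 kJ/kg
vaporisation at 118 °C: 395 kJ/kg
Δh = 141.65 + 395 = 536.65 kJ/kg
Q = ṁ·Δh = 20.19 kg/s × 536.65 kJ/kg = 10835 kJ/s
|Q| = 10835 kW = 39006 MJ/h

Q = 39000 MJ/h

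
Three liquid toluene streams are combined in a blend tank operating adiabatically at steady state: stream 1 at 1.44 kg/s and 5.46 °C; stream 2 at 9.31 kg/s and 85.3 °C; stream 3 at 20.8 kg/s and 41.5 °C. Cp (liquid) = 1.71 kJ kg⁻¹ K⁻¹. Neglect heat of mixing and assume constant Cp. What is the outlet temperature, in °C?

T_out = 52.8 °C

No heat crosses the boundary, so H_out = H_in.
Σ ṁᵢCp,ᵢTᵢ = 1.44×1.71×5.46 + 9.31×1.71×85.3 + 20.8×1.71×41.5 = 2847.5
Σ ṁᵢCp,ᵢ = 1.44×1.71 + 9.31×1.71 + 20.8×1.71 = 53.95
T_out = 2847.5 / 53.95 = 52.78 °C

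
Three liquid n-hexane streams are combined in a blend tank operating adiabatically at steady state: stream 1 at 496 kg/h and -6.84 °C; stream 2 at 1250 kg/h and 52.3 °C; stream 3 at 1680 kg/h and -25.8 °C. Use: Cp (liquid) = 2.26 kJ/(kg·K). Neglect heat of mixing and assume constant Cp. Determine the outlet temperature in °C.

Adiabatic, steady state ⇒ Σ ṁᵢCp,ᵢ(T_out − Tᵢ) = 0
Σ ṁᵢCp,ᵢTᵢ = 496×2.26×-6.84 + 1250×2.26×52.3 + 1680×2.26×-25.8 = 42123
Σ ṁᵢCp,ᵢ = 496×2.26 + 1250×2.26 + 1680×2.26 = 7742.8
T_out = 42123 / 7742.8 = 5.4403 °C

T_out = 5.44 °C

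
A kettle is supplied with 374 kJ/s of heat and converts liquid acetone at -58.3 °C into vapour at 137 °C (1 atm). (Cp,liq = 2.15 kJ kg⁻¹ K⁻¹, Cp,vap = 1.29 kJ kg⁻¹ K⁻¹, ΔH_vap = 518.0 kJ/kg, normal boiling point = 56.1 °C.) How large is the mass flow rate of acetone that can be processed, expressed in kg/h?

Δh = 2.15×(56.1−-58.3) + 518.0 + 1.29×(137−56.1) = 868.32 kJ/kg
Q = 374 kJ/s = 374 kJ/s = 1.3464e+06 kJ/h
ṁ = Q/Δh = 1.3464e+06 / 868.32 = 1550.6 kg/h

ṁ = 1550 kg/h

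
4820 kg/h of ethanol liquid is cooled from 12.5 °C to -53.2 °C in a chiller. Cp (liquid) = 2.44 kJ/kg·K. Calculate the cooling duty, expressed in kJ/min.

Q_c = 12900 kJ/min

Q = ṁ·Cp·ΔT = 4820 × 2.44 × (-53.2 − 12.5) = -772680 kJ/h
Converting: 772680 / 3600 s = 214.63 kW
Cooling duty = 12878 kJ/min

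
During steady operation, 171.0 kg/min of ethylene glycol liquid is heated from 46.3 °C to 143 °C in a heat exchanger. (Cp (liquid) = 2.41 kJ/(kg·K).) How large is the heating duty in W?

Q = ṁ·Cp·ΔT = 171.0 × 2.41 × (143 − 46.3) = 39851 kJ/min
Converting: 39851 / 60 s = 664.18 kW
Heating duty = 664180 W

Q = 664000 W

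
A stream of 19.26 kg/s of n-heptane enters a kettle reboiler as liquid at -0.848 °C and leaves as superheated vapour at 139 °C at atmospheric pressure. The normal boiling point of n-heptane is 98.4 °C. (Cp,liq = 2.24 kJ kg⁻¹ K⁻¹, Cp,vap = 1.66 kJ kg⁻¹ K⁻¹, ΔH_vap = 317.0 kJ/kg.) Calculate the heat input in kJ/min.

Q = 701000 kJ/min

liquid -0.848→98.4 °C: 222.32 kJ/kg
vaporisation at 98.4 °C: 317 kJ/kg
vapour 98.4→139 °C: 67.396 kJ/kg
Δh = 222.32 + 317 + 67.396 = 606.71 kJ/kg
Q = ṁ·Δh = 19.26 kg/s × 606.71 kJ/kg = 11685 kJ/s
|Q| = 11685 kW = 701120 kJ/min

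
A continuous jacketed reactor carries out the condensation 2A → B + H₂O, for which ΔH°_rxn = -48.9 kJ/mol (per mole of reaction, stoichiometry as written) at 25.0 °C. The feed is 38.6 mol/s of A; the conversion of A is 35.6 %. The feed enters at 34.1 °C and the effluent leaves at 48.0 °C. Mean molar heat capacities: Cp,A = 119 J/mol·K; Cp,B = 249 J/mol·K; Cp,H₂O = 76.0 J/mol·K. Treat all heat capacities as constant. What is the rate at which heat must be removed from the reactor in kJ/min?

Q_out = 15500 kJ/min

Extent of reaction ξ = 0.356 × 38.6 / 2 = 6.8708 mol/s
Reaction term: ξ·ΔH°_rxn = 6.8708 × -48.9 = -335.98 kJ/s
Sensible, feed 34.1→25 °C: -41.8 kJ/s
Outlet flows (mol/s): A 24.858, B 6.8708, H₂O 6.8708
Sensible, products 25→48.0 °C: 119.4 kJ/s
Q = ΔH = -258.39 kJ/s = -258.39 kW
Heat removed = 15503 kJ/min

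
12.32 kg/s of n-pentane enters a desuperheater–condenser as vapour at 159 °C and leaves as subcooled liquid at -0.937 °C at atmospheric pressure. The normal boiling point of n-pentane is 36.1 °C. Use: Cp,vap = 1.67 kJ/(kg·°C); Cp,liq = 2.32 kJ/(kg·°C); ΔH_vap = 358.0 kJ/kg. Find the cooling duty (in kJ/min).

Q_c = 480000 kJ/min

vapour 159→36.1 °C: -205.24 kJ/kg
condensation at 36.1 °C: -358 kJ/kg
liquid 36.1→-0.937 °C: -85.926 kJ/kg
Δh = -205.24 + -358 + -85.926 = -649.17 kJ/kg
Q = ṁ·Δh = 12.32 kg/s × -649.17 kJ/kg = -7997.8 kJ/s
|Q| = 7997.8 kW = 479870 kJ/min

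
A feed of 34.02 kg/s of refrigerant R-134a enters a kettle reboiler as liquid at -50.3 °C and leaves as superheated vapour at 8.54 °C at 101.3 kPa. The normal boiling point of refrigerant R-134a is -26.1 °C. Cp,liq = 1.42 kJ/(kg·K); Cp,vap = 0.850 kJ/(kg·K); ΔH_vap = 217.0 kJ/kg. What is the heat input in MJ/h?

liquid -50.3→-26.1 °C: 34.364 kJ/kg
vaporisation at -26.1 °C: 217 kJ/kg
vapour -26.1→8.54 °C: 29.444 kJ/kg
Δh = 34.364 + 217 + 29.444 = 280.81 kJ/kg
Q = ṁ·Δh = 34.02 kg/s × 280.81 kJ/kg = 9553.1 kJ/s
|Q| = 9553.1 kW = 34391 MJ/h

Q = 34400 MJ/h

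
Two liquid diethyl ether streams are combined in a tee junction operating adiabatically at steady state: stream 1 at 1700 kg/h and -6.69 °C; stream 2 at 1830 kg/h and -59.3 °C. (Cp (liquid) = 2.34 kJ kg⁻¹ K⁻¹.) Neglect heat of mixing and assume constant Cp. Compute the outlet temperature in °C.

T_out = -34.0 °C

Energy balance with Q = 0: Σ ṁᵢCp,ᵢ(T_out − Tᵢ) = 0
T_out = Σ ṁᵢCp,ᵢTᵢ / Σ ṁᵢCp,ᵢ
      = -280550 / 8260.2 = -33.964 °C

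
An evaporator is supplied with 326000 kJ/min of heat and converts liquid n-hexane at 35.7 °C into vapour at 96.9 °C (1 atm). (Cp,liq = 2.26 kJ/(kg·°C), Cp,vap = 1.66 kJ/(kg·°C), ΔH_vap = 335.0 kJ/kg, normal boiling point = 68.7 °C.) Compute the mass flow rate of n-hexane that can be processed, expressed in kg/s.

Δh = 2.26×(68.7−35.7) + 335.0 + 1.66×(96.9−68.7) = 456.39 kJ/kg
Q = 326000 kJ/min = 5433.3 kJ/s = 5433.3 kJ/s
ṁ = Q/Δh = 5433.3 / 456.39 = 11.905 kg/s

ṁ = 11.9 kg/s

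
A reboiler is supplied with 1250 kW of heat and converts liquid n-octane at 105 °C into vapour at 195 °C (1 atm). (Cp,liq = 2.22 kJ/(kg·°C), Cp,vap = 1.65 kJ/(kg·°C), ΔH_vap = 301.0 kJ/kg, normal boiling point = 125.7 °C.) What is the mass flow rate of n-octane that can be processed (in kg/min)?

Δh = 2.22×(125.7−105) + 301.0 + 1.65×(195−125.7) = 461.3 kJ/kg
Q = 1250 kW = 1250 kJ/s = 75000 kJ/min
ṁ = Q/Δh = 75000 / 461.3 = 162.58 kg/min

ṁ = 163 kg/min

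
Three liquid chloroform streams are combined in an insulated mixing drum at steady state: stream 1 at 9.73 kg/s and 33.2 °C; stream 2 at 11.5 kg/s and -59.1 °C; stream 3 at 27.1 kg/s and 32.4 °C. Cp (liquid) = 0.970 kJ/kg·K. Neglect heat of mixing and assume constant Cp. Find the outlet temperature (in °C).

Adiabatic, steady state ⇒ Σ ṁᵢCp,ᵢ(T_out − Tᵢ) = 0
T_out = Σ ṁᵢCp,ᵢTᵢ / Σ ṁᵢCp,ᵢ
      = 505.78 / 46.88 = 10.789 °C

T_out = 10.8 °C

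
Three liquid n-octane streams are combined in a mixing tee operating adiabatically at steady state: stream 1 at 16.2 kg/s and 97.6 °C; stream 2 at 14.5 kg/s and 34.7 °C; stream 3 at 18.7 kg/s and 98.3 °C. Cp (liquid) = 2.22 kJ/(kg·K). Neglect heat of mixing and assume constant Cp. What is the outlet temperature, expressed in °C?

Energy balance with Q = 0: Σ ṁᵢCp,ᵢ(T_out − Tᵢ) = 0
Σ ṁᵢCp,ᵢTᵢ = 16.2×2.22×97.6 + 14.5×2.22×34.7 + 18.7×2.22×98.3 = 8707.9
Σ ṁᵢCp,ᵢ = 16.2×2.22 + 14.5×2.22 + 18.7×2.22 = 109.67
T_out = 8707.9 / 109.67 = 79.402 °C

T_out = 79.4 °C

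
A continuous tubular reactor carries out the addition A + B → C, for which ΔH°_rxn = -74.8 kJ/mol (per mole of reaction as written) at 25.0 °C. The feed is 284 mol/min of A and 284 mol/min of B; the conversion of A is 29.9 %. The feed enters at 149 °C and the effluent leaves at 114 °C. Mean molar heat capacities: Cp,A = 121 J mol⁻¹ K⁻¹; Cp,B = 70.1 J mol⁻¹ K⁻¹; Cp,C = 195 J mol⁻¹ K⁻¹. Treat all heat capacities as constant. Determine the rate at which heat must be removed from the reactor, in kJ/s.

Extent of reaction ξ = 0.299 × 284 = 84.916 mol/min
Reaction term: ξ·ΔH°_rxn = 84.916 × -74.8 = -6351.7 kJ/min
Sensible, feed 149→25 °C: -6729.8 kJ/min
Outlet flows (mol/min): A 199.08, B 199.08, C 84.916
Sensible, products 25→114 °C: 4859.7 kJ/min
Q = ΔH = -8221.8 kJ/min = -137.03 kW
Heat removed = 137.03 kJ/s

Q_out = 137 kJ/s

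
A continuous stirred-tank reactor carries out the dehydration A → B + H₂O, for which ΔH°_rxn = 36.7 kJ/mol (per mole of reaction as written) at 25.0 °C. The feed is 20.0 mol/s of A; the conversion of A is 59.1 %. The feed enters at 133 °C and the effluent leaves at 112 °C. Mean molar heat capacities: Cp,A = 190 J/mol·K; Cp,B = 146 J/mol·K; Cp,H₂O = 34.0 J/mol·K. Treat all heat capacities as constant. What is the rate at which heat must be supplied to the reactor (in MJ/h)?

Q_in = 1240 MJ/h

Extent of reaction ξ = 0.591 × 20.0 = 11.82 mol/s
Reaction term: ξ·ΔH°_rxn = 11.82 × 36.7 = 433.79 kJ/s
Sensible, feed 133→25 °C: -410.4 kJ/s
Outlet flows (mol/s): A 8.18, B 11.82, H₂O 11.82
Sensible, products 25→112 °C: 320.32 kJ/s
Q = ΔH = 343.71 kJ/s = 343.71 kW
Heat supplied = 1237.4 MJ/h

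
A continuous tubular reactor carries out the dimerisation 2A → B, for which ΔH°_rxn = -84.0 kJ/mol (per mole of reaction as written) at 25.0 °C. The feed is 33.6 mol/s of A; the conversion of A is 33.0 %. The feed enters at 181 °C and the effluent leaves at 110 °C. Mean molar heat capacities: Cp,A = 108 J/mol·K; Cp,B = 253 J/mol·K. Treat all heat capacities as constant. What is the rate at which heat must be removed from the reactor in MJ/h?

Extent of reaction ξ = 0.330 × 33.6 / 2 = 5.544 mol/s
Reaction term: ξ·ΔH°_rxn = 5.544 × -84.0 = -465.7 kJ/s
Sensible, feed 181→25 °C: -566.09 kJ/s
Outlet flows (mol/s): A 22.512, B 5.544
Sensible, products 25→110 °C: 325.88 kJ/s
Q = ΔH = -705.9 kJ/s = -705.9 kW
Heat removed = 2541.3 MJ/h

Q_out = 2540 MJ/h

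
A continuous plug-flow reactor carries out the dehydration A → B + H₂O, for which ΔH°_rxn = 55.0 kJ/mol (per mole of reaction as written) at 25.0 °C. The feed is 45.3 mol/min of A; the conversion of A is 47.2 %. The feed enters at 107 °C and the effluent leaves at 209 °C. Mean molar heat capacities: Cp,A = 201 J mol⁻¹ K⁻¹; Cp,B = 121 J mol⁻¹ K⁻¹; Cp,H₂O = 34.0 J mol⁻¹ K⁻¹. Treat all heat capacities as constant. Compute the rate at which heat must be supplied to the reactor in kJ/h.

Extent of reaction ξ = 0.472 × 45.3 = 21.382 mol/min
Reaction term: ξ·ΔH°_rxn = 21.382 × 55.0 = 1176 kJ/min
Sensible, feed 107→25 °C: -746.63 kJ/min
Outlet flows (mol/min): A 23.918, B 21.382, H₂O 21.382
Sensible, products 25→209 °C: 1494.4 kJ/min
Q = ΔH = 1923.8 kJ/min = 32.063 kW
Heat supplied = 115430 kJ/h

Q_in = 115000 kJ/h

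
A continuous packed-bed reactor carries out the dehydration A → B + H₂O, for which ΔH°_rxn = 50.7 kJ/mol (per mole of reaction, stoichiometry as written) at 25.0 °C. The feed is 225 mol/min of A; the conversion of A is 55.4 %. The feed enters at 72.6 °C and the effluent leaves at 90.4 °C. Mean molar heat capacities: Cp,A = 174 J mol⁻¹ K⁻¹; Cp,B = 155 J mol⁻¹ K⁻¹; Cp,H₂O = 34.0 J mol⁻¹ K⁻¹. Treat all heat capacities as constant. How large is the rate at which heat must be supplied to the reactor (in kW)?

Extent of reaction ξ = 0.554 × 225 = 124.65 mol/min
Reaction term: ξ·ΔH°_rxn = 124.65 × 50.7 = 6319.8 kJ/min
Sensible, feed 72.6→25 °C: -1863.5 kJ/min
Outlet flows (mol/min): A 100.35, B 124.65, H₂O 124.65
Sensible, products 25→90.4 °C: 2682.7 kJ/min
Q = ΔH = 7138.9 kJ/min = 118.98 kW
Heat supplied = 118.98 kW

Q_in = 119 kW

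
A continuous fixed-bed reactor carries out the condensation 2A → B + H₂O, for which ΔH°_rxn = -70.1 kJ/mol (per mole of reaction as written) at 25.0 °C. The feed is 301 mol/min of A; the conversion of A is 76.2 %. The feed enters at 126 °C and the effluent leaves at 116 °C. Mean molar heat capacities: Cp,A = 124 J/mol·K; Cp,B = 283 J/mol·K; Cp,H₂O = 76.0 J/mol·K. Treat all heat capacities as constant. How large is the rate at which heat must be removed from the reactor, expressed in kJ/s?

Q_out = 121 kJ/s

Extent of reaction ξ = 0.762 × 301 / 2 = 114.68 mol/min
Reaction term: ξ·ΔH°_rxn = 114.68 × -70.1 = -8039.1 kJ/min
Sensible, feed 126→25 °C: -3769.7 kJ/min
Outlet flows (mol/min): A 71.638, B 114.68, H₂O 114.68
Sensible, products 25→116 °C: 4554.9 kJ/min
Q = ΔH = -7254 kJ/min = -120.9 kW
Heat removed = 120.9 kJ/s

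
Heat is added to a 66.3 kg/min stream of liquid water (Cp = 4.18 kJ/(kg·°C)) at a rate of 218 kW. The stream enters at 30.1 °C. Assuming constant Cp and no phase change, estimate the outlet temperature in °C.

T_out = 77.3 °C

Q = 218 kW = 13080 kJ/min
ΔT = Q/(ṁ·Cp) = 13080/(66.3×4.18) = 47.197 K
T_out = 30.1 + 47.197 = 77.297 °C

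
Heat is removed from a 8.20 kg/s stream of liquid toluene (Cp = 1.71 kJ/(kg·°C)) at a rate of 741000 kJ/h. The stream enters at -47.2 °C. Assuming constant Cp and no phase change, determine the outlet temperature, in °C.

Q = 741000 kJ/h = 205.83 kJ/s
ΔT = Q/(ṁ·Cp) = 205.83/(8.20×1.71) = 14.679 K
T_out = -47.2 − 14.679 = -61.879 °C

T_out = -61.9 °C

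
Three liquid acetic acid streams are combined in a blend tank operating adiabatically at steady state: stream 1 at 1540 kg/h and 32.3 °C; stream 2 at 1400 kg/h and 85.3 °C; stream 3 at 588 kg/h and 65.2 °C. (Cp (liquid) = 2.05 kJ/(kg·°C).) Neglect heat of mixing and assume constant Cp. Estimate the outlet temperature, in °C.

Energy balance with Q = 0: Σ ṁᵢCp,ᵢ(T_out − Tᵢ) = 0
Σ ṁᵢCp,ᵢTᵢ = 1540×2.05×32.3 + 1400×2.05×85.3 + 588×2.05×65.2 = 425370
Σ ṁᵢCp,ᵢ = 1540×2.05 + 1400×2.05 + 588×2.05 = 7232.4
T_out = 425370 / 7232.4 = 58.815 °C

T_out = 58.8 °C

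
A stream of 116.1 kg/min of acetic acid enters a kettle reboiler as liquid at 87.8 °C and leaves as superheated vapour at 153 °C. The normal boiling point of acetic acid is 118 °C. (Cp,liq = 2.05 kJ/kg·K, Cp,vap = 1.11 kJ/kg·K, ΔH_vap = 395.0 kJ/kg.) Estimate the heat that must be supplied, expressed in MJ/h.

Q = 3450 MJ/h

liquid 87.8→118 °C: 61.91 kJ/kg
vaporisation at 118 °C: 395 kJ/kg
vapour 118→153 °C: 38.85 kJ/kg
Δh = 61.91 + 395 + 38.85 = 495.76 kJ/kg
Q = ṁ·Δh = 116.1 kg/min × 495.76 kJ/kg = 57558 kJ/min
|Q| = 959.3 kW = 3453.5 MJ/h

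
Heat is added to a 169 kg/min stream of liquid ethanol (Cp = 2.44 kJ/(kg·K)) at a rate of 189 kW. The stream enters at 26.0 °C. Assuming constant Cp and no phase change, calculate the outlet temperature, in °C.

Q = 189 kW = 11340 kJ/min
ΔT = Q/(ṁ·Cp) = 11340/(169×2.44) = 27.5 K
T_out = 26.0 + 27.5 = 53.5 °C

T_out = 53.5 °C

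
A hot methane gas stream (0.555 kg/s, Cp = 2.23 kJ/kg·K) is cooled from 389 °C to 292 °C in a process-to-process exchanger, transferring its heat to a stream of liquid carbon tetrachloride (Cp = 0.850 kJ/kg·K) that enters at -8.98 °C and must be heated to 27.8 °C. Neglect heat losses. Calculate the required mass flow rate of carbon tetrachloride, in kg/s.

Heat released by hot stream: Q = 0.555 × 2.23 × (389 − 292) = 120.05 kJ/s
Energy balance on cold side (adiabatic exchanger): Q = ṁ_c·Cp_c·(T_c,out − T_c,in)
ṁ_c = 120.05 / [0.850 × (27.8 − -8.98)] = 3.8401 kg/s

ṁ_c = 3.84 kg/s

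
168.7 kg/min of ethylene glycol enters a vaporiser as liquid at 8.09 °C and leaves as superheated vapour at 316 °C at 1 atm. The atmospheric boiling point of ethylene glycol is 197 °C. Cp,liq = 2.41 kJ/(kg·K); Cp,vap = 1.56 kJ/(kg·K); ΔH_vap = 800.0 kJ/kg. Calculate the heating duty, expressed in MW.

Q = 4.05 MW

liquid 8.09→197 °C: 455.27 kJ/kg
vaporisation at 197 °C: 800 kJ/kg
vapour 197→316 °C: 185.64 kJ/kg
Δh = 455.27 + 800 + 185.64 = 1440.9 kJ/kg
Q = ṁ·Δh = 168.7 kg/min × 1440.9 kJ/kg = 243080 kJ/min
|Q| = 4051.4 kW = 4.0514 MW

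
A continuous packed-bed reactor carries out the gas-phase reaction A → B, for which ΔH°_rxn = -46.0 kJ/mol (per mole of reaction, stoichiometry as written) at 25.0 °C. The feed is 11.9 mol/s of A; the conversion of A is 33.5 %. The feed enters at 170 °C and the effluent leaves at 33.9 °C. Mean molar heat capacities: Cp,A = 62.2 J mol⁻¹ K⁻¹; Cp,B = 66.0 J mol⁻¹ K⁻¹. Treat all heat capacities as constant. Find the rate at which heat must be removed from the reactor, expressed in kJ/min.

Extent of reaction ξ = 0.335 × 11.9 = 3.9865 mol/s
Reaction term: ξ·ΔH°_rxn = 3.9865 × -46.0 = -183.38 kJ/s
Sensible, feed 170→25 °C: -107.33 kJ/s
Outlet flows (mol/s): A 7.9135, B 3.9865
Sensible, products 25→33.9 °C: 6.7224 kJ/s
Q = ΔH = -283.98 kJ/s = -283.98 kW
Heat removed = 17039 kJ/min

Q_out = 17000 kJ/min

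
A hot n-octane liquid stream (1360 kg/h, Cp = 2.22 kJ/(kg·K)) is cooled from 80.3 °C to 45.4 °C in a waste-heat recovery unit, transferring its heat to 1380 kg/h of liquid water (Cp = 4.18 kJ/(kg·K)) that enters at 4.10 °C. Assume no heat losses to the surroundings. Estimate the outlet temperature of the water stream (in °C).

Heat released by hot stream: Q = 1360 × 2.22 × (80.3 − 45.4) = 105370 kJ/h
Energy balance on cold side (adiabatic exchanger): Q = ṁ_c·Cp_c·(T_c,out − T_c,in)
T_c,out = 4.10 + 105370/(1380 × 4.18) = 22.367 °C

T_c,out = 22.4 °C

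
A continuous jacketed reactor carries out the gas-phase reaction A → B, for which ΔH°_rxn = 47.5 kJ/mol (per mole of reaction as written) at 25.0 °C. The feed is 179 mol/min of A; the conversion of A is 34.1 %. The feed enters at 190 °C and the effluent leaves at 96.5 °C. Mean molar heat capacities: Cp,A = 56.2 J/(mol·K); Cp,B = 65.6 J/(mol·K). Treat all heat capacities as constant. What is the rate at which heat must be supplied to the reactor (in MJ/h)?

Q_in = 120 MJ/h

Extent of reaction ξ = 0.341 × 179 = 61.039 mol/min
Reaction term: ξ·ΔH°_rxn = 61.039 × 47.5 = 2899.4 kJ/min
Sensible, feed 190→25 °C: -1659.9 kJ/min
Outlet flows (mol/min): A 117.96, B 61.039
Sensible, products 25→96.5 °C: 760.3 kJ/min
Q = ΔH = 1999.8 kJ/min = 33.33 kW
Heat supplied = 119.99 MJ/h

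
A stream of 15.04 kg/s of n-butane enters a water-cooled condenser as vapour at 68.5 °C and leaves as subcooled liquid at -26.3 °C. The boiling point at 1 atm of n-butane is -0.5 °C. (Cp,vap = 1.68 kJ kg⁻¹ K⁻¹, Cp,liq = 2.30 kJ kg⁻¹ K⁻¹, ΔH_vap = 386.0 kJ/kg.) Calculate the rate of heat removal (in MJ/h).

Q_c = 30400 MJ/h

vapour 68.5→-0.5 °C: -115.92 kJ/kg
condensation at -0.5 °C: -386 kJ/kg
liquid -0.5→-26.3 °C: -59.34 kJ/kg
Δh = -115.92 + -386 + -59.34 = -561.26 kJ/kg
Q = ṁ·Δh = 15.04 kg/s × -561.26 kJ/kg = -8441.4 kJ/s
|Q| = 8441.4 kW = 30389 MJ/h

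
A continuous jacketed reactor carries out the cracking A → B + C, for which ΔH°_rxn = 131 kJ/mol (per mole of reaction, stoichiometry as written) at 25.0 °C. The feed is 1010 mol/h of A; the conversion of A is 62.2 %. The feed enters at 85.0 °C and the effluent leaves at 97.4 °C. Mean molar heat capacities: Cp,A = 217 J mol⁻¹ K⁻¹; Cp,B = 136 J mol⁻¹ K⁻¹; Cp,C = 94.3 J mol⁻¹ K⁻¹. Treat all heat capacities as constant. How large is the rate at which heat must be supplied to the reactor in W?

Extent of reaction ξ = 0.622 × 1010 = 628.22 mol/h
Reaction term: ξ·ΔH°_rxn = 628.22 × 131 = 82297 kJ/h
Sensible, feed 85.0→25 °C: -13150 kJ/h
Outlet flows (mol/h): A 381.78, B 628.22, C 628.22
Sensible, products 25→97.4 °C: 16473 kJ/h
Q = ΔH = 85619 kJ/h = 23.783 kW
Heat supplied = 23783 W

Q_in = 23800 W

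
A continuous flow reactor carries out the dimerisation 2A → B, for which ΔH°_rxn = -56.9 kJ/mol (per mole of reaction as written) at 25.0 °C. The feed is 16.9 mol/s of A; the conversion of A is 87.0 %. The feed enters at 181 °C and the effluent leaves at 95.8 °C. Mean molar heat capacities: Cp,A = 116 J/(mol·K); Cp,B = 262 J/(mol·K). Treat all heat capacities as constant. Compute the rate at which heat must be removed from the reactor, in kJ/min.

Q_out = 34200 kJ/min

Extent of reaction ξ = 0.870 × 16.9 / 2 = 7.3515 mol/s
Reaction term: ξ·ΔH°_rxn = 7.3515 × -56.9 = -418.3 kJ/s
Sensible, feed 181→25 °C: -305.82 kJ/s
Outlet flows (mol/s): A 2.197, B 7.3515
Sensible, products 25→95.8 °C: 154.41 kJ/s
Q = ΔH = -569.71 kJ/s = -569.71 kW
Heat removed = 34183 kJ/min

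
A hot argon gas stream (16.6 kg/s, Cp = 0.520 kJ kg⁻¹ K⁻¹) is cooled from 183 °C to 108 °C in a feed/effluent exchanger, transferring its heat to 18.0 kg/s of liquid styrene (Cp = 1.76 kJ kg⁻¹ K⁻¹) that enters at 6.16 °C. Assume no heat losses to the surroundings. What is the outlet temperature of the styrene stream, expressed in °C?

Heat released by hot stream: Q = 16.6 × 0.520 × (183 − 108) = 647.4 kJ/s
Energy balance on cold side (adiabatic exchanger): Q = ṁ_c·Cp_c·(T_c,out − T_c,in)
T_c,out = 6.16 + 647.4/(18.0 × 1.76) = 26.596 °C

T_c,out = 26.6 °C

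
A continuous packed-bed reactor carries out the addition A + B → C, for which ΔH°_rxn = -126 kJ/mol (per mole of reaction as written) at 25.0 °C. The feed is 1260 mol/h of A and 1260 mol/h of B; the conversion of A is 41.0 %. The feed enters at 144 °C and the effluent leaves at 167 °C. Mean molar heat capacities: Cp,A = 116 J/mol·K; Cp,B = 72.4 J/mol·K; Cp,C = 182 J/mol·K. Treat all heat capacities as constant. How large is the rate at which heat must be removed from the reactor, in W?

Extent of reaction ξ = 0.410 × 1260 = 516.6 mol/h
Reaction term: ξ·ΔH°_rxn = 516.6 × -126 = -65092 kJ/h
Sensible, feed 144→25 °C: -28249 kJ/h
Outlet flows (mol/h): A 743.4, B 743.4, C 516.6
Sensible, products 25→167 °C: 33239 kJ/h
Q = ΔH = -60101 kJ/h = -16.695 kW
Heat removed = 16695 W

Q_out = 16700 W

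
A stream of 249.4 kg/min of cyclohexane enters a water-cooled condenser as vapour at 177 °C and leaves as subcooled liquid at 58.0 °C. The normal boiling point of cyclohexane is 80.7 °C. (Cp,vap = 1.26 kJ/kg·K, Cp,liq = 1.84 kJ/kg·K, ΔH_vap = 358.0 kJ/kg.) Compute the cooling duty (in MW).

vapour 177→80.7 °C: -121.34 kJ/kg
condensation at 80.7 °C: -358 kJ/kg
liquid 80.7→58.0 °C: -41.768 kJ/kg
Δh = -121.34 + -358 + -41.768 = -521.11 kJ/kg
Q = ṁ·Δh = 249.4 kg/min × -521.11 kJ/kg = -129960 kJ/min
|Q| = 2166.1 kW = 2.1661 MW

Q_c = 2.17 MW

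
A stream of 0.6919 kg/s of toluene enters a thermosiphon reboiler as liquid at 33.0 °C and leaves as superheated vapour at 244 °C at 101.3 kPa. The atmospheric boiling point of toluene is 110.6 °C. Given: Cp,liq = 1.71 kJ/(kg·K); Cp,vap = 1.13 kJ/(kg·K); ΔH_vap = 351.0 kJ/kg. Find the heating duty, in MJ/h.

liquid 33.0→110.6 °C: 132.7 kJ/kg
vaporisation at 110.6 °C: 351 kJ/kg
vapour 110.6→244 °C: 150.74 kJ/kg
Δh = 132.7 + 351 + 150.74 = 634.44 kJ/kg
Q = ṁ·Δh = 0.6919 kg/s × 634.44 kJ/kg = 438.97 kJ/s
|Q| = 438.97 kW = 1580.3 MJ/h

Q = 1580 MJ/h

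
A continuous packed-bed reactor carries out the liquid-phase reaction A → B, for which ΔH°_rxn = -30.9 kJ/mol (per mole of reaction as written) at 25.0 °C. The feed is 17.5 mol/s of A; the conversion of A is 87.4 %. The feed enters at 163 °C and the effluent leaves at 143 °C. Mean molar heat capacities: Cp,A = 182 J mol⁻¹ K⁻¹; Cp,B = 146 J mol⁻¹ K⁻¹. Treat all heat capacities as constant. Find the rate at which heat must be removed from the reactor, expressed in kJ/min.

Q_out = 36100 kJ/min

Extent of reaction ξ = 0.874 × 17.5 = 15.295 mol/s
Reaction term: ξ·ΔH°_rxn = 15.295 × -30.9 = -472.62 kJ/s
Sensible, feed 163→25 °C: -439.53 kJ/s
Outlet flows (mol/s): A 2.205, B 15.295
Sensible, products 25→143 °C: 310.86 kJ/s
Q = ΔH = -601.29 kJ/s = -601.29 kW
Heat removed = 36077 kJ/min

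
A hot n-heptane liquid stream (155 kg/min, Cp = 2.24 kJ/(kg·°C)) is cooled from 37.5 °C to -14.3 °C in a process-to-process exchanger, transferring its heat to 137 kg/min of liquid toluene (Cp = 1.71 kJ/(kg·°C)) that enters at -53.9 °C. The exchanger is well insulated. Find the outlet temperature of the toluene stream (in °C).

T_c,out = 22.9 °C

Heat released by hot stream: Q = 155 × 2.24 × (37.5 − -14.3) = 17985 kJ/min
Energy balance on cold side (adiabatic exchanger): Q = ṁ_c·Cp_c·(T_c,out − T_c,in)
T_c,out = -53.9 + 17985/(137 × 1.71) = 22.87 °C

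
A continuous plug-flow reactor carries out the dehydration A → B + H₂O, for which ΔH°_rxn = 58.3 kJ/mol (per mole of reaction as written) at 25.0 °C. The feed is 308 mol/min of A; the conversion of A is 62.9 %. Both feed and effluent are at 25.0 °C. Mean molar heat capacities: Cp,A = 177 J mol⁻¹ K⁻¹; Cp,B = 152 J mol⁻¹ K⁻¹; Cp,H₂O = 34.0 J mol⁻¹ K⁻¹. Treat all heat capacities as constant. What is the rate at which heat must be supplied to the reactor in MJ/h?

Q_in = 678 MJ/h

Extent of reaction ξ = 0.629 × 308 = 193.73 mol/min
Reaction term: ξ·ΔH°_rxn = 193.73 × 58.3 = 11295 kJ/min
Q = ΔH = 11295 kJ/min = 188.24 kW
Heat supplied = 677.67 MJ/h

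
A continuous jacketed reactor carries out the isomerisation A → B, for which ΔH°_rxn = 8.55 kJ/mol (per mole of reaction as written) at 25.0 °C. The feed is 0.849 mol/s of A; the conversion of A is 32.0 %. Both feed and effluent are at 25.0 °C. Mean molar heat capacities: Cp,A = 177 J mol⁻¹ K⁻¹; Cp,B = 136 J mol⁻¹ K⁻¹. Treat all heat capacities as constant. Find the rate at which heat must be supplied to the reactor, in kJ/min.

Extent of reaction ξ = 0.320 × 0.849 = 0.27168 mol/s
Reaction term: ξ·ΔH°_rxn = 0.27168 × 8.55 = 2.3229 kJ/s
Q = ΔH = 2.3229 kJ/s = 2.3229 kW
Heat supplied = 139.37 kJ/min

Q_in = 139 kJ/min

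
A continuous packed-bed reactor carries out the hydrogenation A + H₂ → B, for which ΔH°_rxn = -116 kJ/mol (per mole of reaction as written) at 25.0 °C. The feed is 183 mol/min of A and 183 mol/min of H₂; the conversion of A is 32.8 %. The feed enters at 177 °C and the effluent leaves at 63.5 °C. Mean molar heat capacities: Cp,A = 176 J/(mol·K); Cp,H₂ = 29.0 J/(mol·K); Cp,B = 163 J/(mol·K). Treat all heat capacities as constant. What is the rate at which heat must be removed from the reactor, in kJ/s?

Q_out = 189 kJ/s

Extent of reaction ξ = 0.328 × 183 = 60.024 mol/min
Reaction term: ξ·ΔH°_rxn = 60.024 × -116 = -6962.8 kJ/min
Sensible, feed 177→25 °C: -5702.3 kJ/min
Outlet flows (mol/min): A 122.98, H₂ 122.98, B 60.024
Sensible, products 25→63.5 °C: 1347.3 kJ/min
Q = ΔH = -11318 kJ/min = -188.63 kW
Heat removed = 188.63 kJ/s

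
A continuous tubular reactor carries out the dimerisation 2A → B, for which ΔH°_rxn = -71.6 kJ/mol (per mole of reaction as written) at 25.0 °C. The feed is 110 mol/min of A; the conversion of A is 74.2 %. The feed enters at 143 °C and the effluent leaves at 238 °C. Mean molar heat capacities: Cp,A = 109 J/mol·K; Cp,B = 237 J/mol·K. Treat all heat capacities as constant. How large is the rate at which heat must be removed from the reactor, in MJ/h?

Q_out = 97.1 MJ/h

Extent of reaction ξ = 0.742 × 110 / 2 = 40.81 mol/min
Reaction term: ξ·ΔH°_rxn = 40.81 × -71.6 = -2922 kJ/min
Sensible, feed 143→25 °C: -1414.8 kJ/min
Outlet flows (mol/min): A 28.38, B 40.81
Sensible, products 25→238 °C: 2719 kJ/min
Q = ΔH = -1617.8 kJ/min = -26.963 kW
Heat removed = 97.067 MJ/h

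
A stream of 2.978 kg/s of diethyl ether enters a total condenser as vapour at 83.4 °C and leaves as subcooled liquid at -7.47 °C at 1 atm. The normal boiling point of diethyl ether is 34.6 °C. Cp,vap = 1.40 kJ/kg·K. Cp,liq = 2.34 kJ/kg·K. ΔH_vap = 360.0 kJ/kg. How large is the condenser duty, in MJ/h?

Q_c = 5650 MJ/h

vapour 83.4→34.6 °C: -68.32 kJ/kg
condensation at 34.6 °C: -360 kJ/kg
liquid 34.6→-7.47 °C: -98.444 kJ/kg
Δh = -68.32 + -360 + -98.444 = -526.76 kJ/kg
Q = ṁ·Δh = 2.978 kg/s × -526.76 kJ/kg = -1568.7 kJ/s
|Q| = 1568.7 kW = 5647.3 MJ/h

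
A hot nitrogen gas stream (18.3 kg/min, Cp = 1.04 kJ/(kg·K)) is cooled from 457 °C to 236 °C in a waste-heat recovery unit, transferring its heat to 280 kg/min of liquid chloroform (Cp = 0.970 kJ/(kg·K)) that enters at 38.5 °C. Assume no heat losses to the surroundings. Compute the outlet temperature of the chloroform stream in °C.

Heat released by hot stream: Q = 18.3 × 1.04 × (457 − 236) = 4206.1 kJ/min
Energy balance on cold side (adiabatic exchanger): Q = ṁ_c·Cp_c·(T_c,out − T_c,in)
T_c,out = 38.5 + 4206.1/(280 × 0.970) = 53.986 °C

T_c,out = 54.0 °C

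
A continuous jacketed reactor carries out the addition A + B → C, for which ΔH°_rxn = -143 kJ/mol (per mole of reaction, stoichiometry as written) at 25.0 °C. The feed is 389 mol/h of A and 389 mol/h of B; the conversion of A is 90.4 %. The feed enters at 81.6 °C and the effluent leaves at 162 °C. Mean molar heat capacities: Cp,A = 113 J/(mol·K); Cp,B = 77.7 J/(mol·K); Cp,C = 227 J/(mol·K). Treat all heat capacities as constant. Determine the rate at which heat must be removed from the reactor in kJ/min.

Extent of reaction ξ = 0.904 × 389 = 351.66 mol/h
Reaction term: ξ·ΔH°_rxn = 351.66 × -143 = -50287 kJ/h
Sensible, feed 81.6→25 °C: -4198.7 kJ/h
Outlet flows (mol/h): A 37.344, B 37.344, C 351.66
Sensible, products 25→162 °C: 11912 kJ/h
Q = ΔH = -42574 kJ/h = -11.826 kW
Heat removed = 709.56 kJ/min

Q_out = 710 kJ/min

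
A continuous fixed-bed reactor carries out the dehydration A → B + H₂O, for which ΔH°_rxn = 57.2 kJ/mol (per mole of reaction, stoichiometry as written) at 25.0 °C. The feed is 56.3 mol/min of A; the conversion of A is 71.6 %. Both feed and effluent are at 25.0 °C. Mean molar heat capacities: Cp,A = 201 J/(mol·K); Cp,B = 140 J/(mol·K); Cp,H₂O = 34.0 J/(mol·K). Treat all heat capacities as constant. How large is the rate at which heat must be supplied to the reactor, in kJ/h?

Extent of reaction ξ = 0.716 × 56.3 = 40.311 mol/min
Reaction term: ξ·ΔH°_rxn = 40.311 × 57.2 = 2305.8 kJ/min
Q = ΔH = 2305.8 kJ/min = 38.43 kW
Heat supplied = 138350 kJ/h

Q_in = 138000 kJ/h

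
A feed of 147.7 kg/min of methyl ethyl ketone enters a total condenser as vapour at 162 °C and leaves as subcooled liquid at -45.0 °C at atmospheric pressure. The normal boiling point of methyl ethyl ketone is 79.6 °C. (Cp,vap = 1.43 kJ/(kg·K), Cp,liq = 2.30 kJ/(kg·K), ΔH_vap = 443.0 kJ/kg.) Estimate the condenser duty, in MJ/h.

vapour 162→79.6 °C: -117.83 kJ/kg
condensation at 79.6 °C: -443 kJ/kg
liquid 79.6→-45.0 °C: -286.58 kJ/kg
Δh = -117.83 + -443 + -286.58 = -847.41 kJ/kg
Q = ṁ·Δh = 147.7 kg/min × -847.41 kJ/kg = -125160 kJ/min
|Q| = 2086 kW = 7509.8 MJ/h

Q_c = 7510 MJ/h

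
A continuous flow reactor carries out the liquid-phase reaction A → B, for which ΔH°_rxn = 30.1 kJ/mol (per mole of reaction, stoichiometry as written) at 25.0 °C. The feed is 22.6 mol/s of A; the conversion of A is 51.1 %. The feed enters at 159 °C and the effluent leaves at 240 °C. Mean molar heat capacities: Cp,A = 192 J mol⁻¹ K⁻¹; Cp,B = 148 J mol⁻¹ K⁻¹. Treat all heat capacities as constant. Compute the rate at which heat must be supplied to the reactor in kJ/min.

Extent of reaction ξ = 0.511 × 22.6 = 11.549 mol/s
Reaction term: ξ·ΔH°_rxn = 11.549 × 30.1 = 347.61 kJ/s
Sensible, feed 159→25 °C: -581.45 kJ/s
Outlet flows (mol/s): A 11.051, B 11.549
Sensible, products 25→240 °C: 823.68 kJ/s
Q = ΔH = 589.84 kJ/s = 589.84 kW
Heat supplied = 35390 kJ/min

Q_in = 35400 kJ/min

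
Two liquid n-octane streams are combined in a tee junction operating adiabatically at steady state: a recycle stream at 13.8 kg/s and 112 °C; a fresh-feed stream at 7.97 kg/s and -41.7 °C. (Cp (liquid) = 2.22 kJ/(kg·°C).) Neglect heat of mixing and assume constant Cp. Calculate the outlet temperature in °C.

Energy balance with Q = 0: Σ ṁᵢCp,ᵢ(T_out − Tᵢ) = 0
Σ ṁᵢCp,ᵢTᵢ = 13.8×2.22×112 + 7.97×2.22×-41.7 = 2693.4
Σ ṁᵢCp,ᵢ = 13.8×2.22 + 7.97×2.22 = 48.329
T_out = 2693.4 / 48.329 = 55.73 °C

T_out = 55.7 °C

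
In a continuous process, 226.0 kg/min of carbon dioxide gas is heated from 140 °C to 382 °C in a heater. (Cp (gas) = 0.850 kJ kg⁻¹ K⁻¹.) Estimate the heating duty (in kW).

Q = 775 kW

Q = ṁ·Cp·ΔT = 226.0 × 0.850 × (382 − 140) = 46488 kJ/min
Converting: 46488 / 60 s = 774.8 kW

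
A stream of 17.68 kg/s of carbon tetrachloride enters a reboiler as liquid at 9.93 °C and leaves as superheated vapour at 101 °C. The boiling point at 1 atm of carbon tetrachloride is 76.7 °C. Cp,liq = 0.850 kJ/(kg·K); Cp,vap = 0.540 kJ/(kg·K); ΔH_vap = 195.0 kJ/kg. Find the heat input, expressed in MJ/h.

liquid 9.93→76.7 °C: 56.755 kJ/kg
vaporisation at 76.7 °C: 195 kJ/kg
vapour 76.7→101 °C: 13.122 kJ/kg
Δh = 56.755 + 195 + 13.122 = 264.88 kJ/kg
Q = ṁ·Δh = 17.68 kg/s × 264.88 kJ/kg = 4683 kJ/s
|Q| = 4683 kW = 16859 MJ/h

Q = 16900 MJ/h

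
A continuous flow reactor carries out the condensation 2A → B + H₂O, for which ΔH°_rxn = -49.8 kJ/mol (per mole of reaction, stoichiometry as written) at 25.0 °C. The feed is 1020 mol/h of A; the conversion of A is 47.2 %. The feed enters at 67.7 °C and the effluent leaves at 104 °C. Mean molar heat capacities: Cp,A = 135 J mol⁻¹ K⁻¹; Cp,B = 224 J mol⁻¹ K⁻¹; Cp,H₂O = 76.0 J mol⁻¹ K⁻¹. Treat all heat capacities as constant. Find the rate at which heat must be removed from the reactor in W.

Q_out = 1780 W

Extent of reaction ξ = 0.472 × 1020 / 2 = 240.72 mol/h
Reaction term: ξ·ΔH°_rxn = 240.72 × -49.8 = -11988 kJ/h
Sensible, feed 67.7→25 °C: -5879.8 kJ/h
Outlet flows (mol/h): A 538.56, B 240.72, H₂O 240.72
Sensible, products 25→104 °C: 11449 kJ/h
Q = ΔH = -6418.8 kJ/h = -1.783 kW
Heat removed = 1783 W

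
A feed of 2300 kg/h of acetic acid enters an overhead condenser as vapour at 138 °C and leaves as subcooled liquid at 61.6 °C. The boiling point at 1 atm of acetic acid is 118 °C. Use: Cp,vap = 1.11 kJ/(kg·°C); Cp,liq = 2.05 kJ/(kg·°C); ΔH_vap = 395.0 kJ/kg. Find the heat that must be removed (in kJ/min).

Q_c = 20400 kJ/min

vapour 138→118 °C: -22.2 kJ/kg
condensation at 118 °C: -395 kJ/kg
liquid 118→61.6 °C: -115.62 kJ/kg
Δh = -22.2 + -395 + -115.62 = -532.82 kJ/kg
Q = ṁ·Δh = 2300 kg/h × -532.82 kJ/kg = -1.2255e+06 kJ/h
|Q| = 340.41 kW = 20425 kJ/min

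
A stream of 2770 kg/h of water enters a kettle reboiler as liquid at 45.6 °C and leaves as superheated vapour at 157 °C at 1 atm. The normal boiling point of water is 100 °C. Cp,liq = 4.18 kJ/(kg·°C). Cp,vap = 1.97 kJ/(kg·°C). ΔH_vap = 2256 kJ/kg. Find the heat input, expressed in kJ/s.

liquid 45.6→100 °C: 227.39 kJ/kg
vaporisation at 100 °C: 2256 kJ/kg
vapour 100→157 °C: 112.29 kJ/kg
Δh = 227.39 + 2256 + 112.29 = 2595.7 kJ/kg
Q = ṁ·Δh = 2770 kg/h × 2595.7 kJ/kg = 7.19e+06 kJ/h
|Q| = 1997.2 kW

Q = 2000 kJ/s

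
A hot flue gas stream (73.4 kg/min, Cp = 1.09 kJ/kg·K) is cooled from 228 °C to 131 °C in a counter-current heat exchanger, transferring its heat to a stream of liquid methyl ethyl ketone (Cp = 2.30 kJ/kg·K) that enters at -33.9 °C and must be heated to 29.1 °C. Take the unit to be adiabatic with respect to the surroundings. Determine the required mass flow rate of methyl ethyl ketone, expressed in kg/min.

ṁ_c = 53.6 kg/min

Heat released by hot stream: Q = 73.4 × 1.09 × (228 − 131) = 7760.6 kJ/min
Energy balance on cold side (adiabatic exchanger): Q = ṁ_c·Cp_c·(T_c,out − T_c,in)
ṁ_c = 7760.6 / [2.30 × (29.1 − -33.9)] = 53.558 kg/min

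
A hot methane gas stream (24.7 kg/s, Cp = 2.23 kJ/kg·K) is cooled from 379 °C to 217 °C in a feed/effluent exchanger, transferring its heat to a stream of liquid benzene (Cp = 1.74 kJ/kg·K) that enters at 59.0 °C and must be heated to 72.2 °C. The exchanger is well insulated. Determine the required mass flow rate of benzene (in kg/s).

Heat released by hot stream: Q = 24.7 × 2.23 × (379 − 217) = 8923.1 kJ/s
Energy balance on cold side (adiabatic exchanger): Q = ṁ_c·Cp_c·(T_c,out − T_c,in)
ṁ_c = 8923.1 / [1.74 × (72.2 − 59.0)] = 388.5 kg/s

ṁ_c = 389 kg/s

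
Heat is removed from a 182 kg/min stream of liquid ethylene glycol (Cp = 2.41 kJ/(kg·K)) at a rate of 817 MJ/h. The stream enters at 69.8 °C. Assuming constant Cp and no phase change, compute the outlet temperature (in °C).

Q = 817 MJ/h = 13617 kJ/min
ΔT = Q/(ṁ·Cp) = 13617/(182×2.41) = 31.044 K
T_out = 69.8 − 31.044 = 38.756 °C

T_out = 38.8 °C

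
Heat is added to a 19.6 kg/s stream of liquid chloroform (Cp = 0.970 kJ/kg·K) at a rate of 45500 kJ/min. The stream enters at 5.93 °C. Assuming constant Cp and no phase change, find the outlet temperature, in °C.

T_out = 45.8 °C

Q = 45500 kJ/min = 758.33 kJ/s
ΔT = Q/(ṁ·Cp) = 758.33/(19.6×0.970) = 39.887 K
T_out = 5.93 + 39.887 = 45.817 °C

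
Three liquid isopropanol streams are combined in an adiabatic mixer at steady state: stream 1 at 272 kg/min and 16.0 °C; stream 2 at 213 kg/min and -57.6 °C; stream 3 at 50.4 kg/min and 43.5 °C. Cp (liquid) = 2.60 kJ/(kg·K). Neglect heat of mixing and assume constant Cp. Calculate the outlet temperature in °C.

No heat crosses the boundary, so H_out = H_in.
Σ ṁᵢCp,ᵢTᵢ = 272×2.60×16.0 + 213×2.60×-57.6 + 50.4×2.60×43.5 = -14883
Σ ṁᵢCp,ᵢ = 272×2.60 + 213×2.60 + 50.4×2.60 = 1392
T_out = -14883 / 1392 = -10.692 °C

T_out = -10.7 °C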